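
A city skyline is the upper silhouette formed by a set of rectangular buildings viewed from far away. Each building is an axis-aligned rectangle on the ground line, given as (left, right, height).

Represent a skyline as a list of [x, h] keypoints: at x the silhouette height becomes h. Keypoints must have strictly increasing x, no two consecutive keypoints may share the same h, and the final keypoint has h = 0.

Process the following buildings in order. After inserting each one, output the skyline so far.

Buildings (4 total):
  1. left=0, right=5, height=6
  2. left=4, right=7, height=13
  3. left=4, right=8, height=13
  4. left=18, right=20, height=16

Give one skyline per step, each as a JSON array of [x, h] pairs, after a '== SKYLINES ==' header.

== SKYLINES ==
[[0,6],[5,0]]
[[0,6],[4,13],[7,0]]
[[0,6],[4,13],[8,0]]
[[0,6],[4,13],[8,0],[18,16],[20,0]]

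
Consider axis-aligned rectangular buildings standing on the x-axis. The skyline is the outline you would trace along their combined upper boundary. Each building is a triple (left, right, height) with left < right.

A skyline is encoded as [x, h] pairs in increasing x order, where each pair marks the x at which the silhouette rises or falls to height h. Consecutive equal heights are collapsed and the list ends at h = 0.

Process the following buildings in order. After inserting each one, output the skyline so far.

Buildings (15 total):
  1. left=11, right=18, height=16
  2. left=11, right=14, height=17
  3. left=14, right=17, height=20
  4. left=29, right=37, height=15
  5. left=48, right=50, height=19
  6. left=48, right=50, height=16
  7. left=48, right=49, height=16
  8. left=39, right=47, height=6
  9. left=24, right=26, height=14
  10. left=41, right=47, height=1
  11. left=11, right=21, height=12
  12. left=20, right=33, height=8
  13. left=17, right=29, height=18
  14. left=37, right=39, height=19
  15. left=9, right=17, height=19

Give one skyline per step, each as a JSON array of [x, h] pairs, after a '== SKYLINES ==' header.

== SKYLINES ==
[[11,16],[18,0]]
[[11,17],[14,16],[18,0]]
[[11,17],[14,20],[17,16],[18,0]]
[[11,17],[14,20],[17,16],[18,0],[29,15],[37,0]]
[[11,17],[14,20],[17,16],[18,0],[29,15],[37,0],[48,19],[50,0]]
[[11,17],[14,20],[17,16],[18,0],[29,15],[37,0],[48,19],[50,0]]
[[11,17],[14,20],[17,16],[18,0],[29,15],[37,0],[48,19],[50,0]]
[[11,17],[14,20],[17,16],[18,0],[29,15],[37,0],[39,6],[47,0],[48,19],[50,0]]
[[11,17],[14,20],[17,16],[18,0],[24,14],[26,0],[29,15],[37,0],[39,6],[47,0],[48,19],[50,0]]
[[11,17],[14,20],[17,16],[18,0],[24,14],[26,0],[29,15],[37,0],[39,6],[47,0],[48,19],[50,0]]
[[11,17],[14,20],[17,16],[18,12],[21,0],[24,14],[26,0],[29,15],[37,0],[39,6],[47,0],[48,19],[50,0]]
[[11,17],[14,20],[17,16],[18,12],[21,8],[24,14],[26,8],[29,15],[37,0],[39,6],[47,0],[48,19],[50,0]]
[[11,17],[14,20],[17,18],[29,15],[37,0],[39,6],[47,0],[48,19],[50,0]]
[[11,17],[14,20],[17,18],[29,15],[37,19],[39,6],[47,0],[48,19],[50,0]]
[[9,19],[14,20],[17,18],[29,15],[37,19],[39,6],[47,0],[48,19],[50,0]]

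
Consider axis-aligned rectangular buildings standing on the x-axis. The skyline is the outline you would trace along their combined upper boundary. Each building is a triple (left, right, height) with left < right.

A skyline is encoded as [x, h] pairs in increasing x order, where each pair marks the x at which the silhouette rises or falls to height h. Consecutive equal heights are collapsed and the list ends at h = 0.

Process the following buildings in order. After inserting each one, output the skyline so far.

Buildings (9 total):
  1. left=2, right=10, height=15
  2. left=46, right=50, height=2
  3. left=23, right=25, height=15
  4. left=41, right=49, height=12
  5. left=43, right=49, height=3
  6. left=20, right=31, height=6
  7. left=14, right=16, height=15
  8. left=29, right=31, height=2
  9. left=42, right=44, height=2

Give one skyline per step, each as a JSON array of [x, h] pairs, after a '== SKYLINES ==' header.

== SKYLINES ==
[[2,15],[10,0]]
[[2,15],[10,0],[46,2],[50,0]]
[[2,15],[10,0],[23,15],[25,0],[46,2],[50,0]]
[[2,15],[10,0],[23,15],[25,0],[41,12],[49,2],[50,0]]
[[2,15],[10,0],[23,15],[25,0],[41,12],[49,2],[50,0]]
[[2,15],[10,0],[20,6],[23,15],[25,6],[31,0],[41,12],[49,2],[50,0]]
[[2,15],[10,0],[14,15],[16,0],[20,6],[23,15],[25,6],[31,0],[41,12],[49,2],[50,0]]
[[2,15],[10,0],[14,15],[16,0],[20,6],[23,15],[25,6],[31,0],[41,12],[49,2],[50,0]]
[[2,15],[10,0],[14,15],[16,0],[20,6],[23,15],[25,6],[31,0],[41,12],[49,2],[50,0]]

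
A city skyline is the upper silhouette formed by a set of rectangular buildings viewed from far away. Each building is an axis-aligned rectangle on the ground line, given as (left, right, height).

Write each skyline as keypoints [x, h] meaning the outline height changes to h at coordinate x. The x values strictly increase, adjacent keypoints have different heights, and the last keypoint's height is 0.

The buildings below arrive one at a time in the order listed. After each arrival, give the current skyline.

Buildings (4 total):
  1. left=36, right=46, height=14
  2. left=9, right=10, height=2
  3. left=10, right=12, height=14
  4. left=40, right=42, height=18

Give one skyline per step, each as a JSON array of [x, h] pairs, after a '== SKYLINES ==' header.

== SKYLINES ==
[[36,14],[46,0]]
[[9,2],[10,0],[36,14],[46,0]]
[[9,2],[10,14],[12,0],[36,14],[46,0]]
[[9,2],[10,14],[12,0],[36,14],[40,18],[42,14],[46,0]]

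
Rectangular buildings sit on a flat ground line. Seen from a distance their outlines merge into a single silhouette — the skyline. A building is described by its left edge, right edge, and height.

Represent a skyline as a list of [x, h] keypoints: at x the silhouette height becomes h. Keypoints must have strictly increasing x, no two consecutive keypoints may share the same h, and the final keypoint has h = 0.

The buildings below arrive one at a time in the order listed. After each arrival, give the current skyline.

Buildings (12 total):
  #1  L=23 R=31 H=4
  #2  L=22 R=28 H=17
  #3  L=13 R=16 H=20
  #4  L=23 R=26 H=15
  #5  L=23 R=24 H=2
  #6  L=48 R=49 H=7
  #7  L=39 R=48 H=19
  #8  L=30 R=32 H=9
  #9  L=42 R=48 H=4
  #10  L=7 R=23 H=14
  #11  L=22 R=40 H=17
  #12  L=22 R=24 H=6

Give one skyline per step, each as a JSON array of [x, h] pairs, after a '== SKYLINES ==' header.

== SKYLINES ==
[[23,4],[31,0]]
[[22,17],[28,4],[31,0]]
[[13,20],[16,0],[22,17],[28,4],[31,0]]
[[13,20],[16,0],[22,17],[28,4],[31,0]]
[[13,20],[16,0],[22,17],[28,4],[31,0]]
[[13,20],[16,0],[22,17],[28,4],[31,0],[48,7],[49,0]]
[[13,20],[16,0],[22,17],[28,4],[31,0],[39,19],[48,7],[49,0]]
[[13,20],[16,0],[22,17],[28,4],[30,9],[32,0],[39,19],[48,7],[49,0]]
[[13,20],[16,0],[22,17],[28,4],[30,9],[32,0],[39,19],[48,7],[49,0]]
[[7,14],[13,20],[16,14],[22,17],[28,4],[30,9],[32,0],[39,19],[48,7],[49,0]]
[[7,14],[13,20],[16,14],[22,17],[39,19],[48,7],[49,0]]
[[7,14],[13,20],[16,14],[22,17],[39,19],[48,7],[49,0]]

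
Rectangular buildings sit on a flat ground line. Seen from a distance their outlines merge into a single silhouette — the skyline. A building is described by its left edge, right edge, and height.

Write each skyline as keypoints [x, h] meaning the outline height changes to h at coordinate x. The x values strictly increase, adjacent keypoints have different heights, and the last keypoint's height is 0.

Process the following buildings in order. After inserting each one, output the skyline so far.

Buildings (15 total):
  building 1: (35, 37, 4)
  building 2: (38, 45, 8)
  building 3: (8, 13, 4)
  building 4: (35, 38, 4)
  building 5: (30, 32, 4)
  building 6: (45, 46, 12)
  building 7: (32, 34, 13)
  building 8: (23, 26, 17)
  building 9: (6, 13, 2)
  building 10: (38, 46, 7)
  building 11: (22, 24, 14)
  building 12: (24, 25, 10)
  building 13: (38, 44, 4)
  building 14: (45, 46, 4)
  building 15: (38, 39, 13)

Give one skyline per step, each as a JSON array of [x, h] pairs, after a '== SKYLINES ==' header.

== SKYLINES ==
[[35,4],[37,0]]
[[35,4],[37,0],[38,8],[45,0]]
[[8,4],[13,0],[35,4],[37,0],[38,8],[45,0]]
[[8,4],[13,0],[35,4],[38,8],[45,0]]
[[8,4],[13,0],[30,4],[32,0],[35,4],[38,8],[45,0]]
[[8,4],[13,0],[30,4],[32,0],[35,4],[38,8],[45,12],[46,0]]
[[8,4],[13,0],[30,4],[32,13],[34,0],[35,4],[38,8],[45,12],[46,0]]
[[8,4],[13,0],[23,17],[26,0],[30,4],[32,13],[34,0],[35,4],[38,8],[45,12],[46,0]]
[[6,2],[8,4],[13,0],[23,17],[26,0],[30,4],[32,13],[34,0],[35,4],[38,8],[45,12],[46,0]]
[[6,2],[8,4],[13,0],[23,17],[26,0],[30,4],[32,13],[34,0],[35,4],[38,8],[45,12],[46,0]]
[[6,2],[8,4],[13,0],[22,14],[23,17],[26,0],[30,4],[32,13],[34,0],[35,4],[38,8],[45,12],[46,0]]
[[6,2],[8,4],[13,0],[22,14],[23,17],[26,0],[30,4],[32,13],[34,0],[35,4],[38,8],[45,12],[46,0]]
[[6,2],[8,4],[13,0],[22,14],[23,17],[26,0],[30,4],[32,13],[34,0],[35,4],[38,8],[45,12],[46,0]]
[[6,2],[8,4],[13,0],[22,14],[23,17],[26,0],[30,4],[32,13],[34,0],[35,4],[38,8],[45,12],[46,0]]
[[6,2],[8,4],[13,0],[22,14],[23,17],[26,0],[30,4],[32,13],[34,0],[35,4],[38,13],[39,8],[45,12],[46,0]]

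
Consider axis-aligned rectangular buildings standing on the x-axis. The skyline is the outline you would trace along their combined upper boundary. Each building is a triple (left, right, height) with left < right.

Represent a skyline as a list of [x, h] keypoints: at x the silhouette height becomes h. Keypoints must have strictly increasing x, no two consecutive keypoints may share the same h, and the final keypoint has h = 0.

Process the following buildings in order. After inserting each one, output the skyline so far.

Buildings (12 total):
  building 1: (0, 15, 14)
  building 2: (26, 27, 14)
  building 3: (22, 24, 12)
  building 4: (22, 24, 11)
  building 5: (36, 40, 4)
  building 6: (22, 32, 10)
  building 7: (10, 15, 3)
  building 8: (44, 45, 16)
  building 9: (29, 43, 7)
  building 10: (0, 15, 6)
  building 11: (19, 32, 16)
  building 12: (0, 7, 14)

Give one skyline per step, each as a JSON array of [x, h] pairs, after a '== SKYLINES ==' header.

== SKYLINES ==
[[0,14],[15,0]]
[[0,14],[15,0],[26,14],[27,0]]
[[0,14],[15,0],[22,12],[24,0],[26,14],[27,0]]
[[0,14],[15,0],[22,12],[24,0],[26,14],[27,0]]
[[0,14],[15,0],[22,12],[24,0],[26,14],[27,0],[36,4],[40,0]]
[[0,14],[15,0],[22,12],[24,10],[26,14],[27,10],[32,0],[36,4],[40,0]]
[[0,14],[15,0],[22,12],[24,10],[26,14],[27,10],[32,0],[36,4],[40,0]]
[[0,14],[15,0],[22,12],[24,10],[26,14],[27,10],[32,0],[36,4],[40,0],[44,16],[45,0]]
[[0,14],[15,0],[22,12],[24,10],[26,14],[27,10],[32,7],[43,0],[44,16],[45,0]]
[[0,14],[15,0],[22,12],[24,10],[26,14],[27,10],[32,7],[43,0],[44,16],[45,0]]
[[0,14],[15,0],[19,16],[32,7],[43,0],[44,16],[45,0]]
[[0,14],[15,0],[19,16],[32,7],[43,0],[44,16],[45,0]]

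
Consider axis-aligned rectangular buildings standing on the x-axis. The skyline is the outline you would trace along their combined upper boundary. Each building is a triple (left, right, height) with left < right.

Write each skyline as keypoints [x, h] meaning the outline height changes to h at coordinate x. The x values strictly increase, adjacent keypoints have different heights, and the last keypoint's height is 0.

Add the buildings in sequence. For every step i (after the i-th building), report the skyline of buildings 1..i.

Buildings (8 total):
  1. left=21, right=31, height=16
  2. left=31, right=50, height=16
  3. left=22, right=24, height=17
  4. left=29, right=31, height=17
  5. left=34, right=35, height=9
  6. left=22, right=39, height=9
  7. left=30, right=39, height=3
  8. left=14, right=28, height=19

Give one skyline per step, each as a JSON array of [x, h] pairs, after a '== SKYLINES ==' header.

== SKYLINES ==
[[21,16],[31,0]]
[[21,16],[50,0]]
[[21,16],[22,17],[24,16],[50,0]]
[[21,16],[22,17],[24,16],[29,17],[31,16],[50,0]]
[[21,16],[22,17],[24,16],[29,17],[31,16],[50,0]]
[[21,16],[22,17],[24,16],[29,17],[31,16],[50,0]]
[[21,16],[22,17],[24,16],[29,17],[31,16],[50,0]]
[[14,19],[28,16],[29,17],[31,16],[50,0]]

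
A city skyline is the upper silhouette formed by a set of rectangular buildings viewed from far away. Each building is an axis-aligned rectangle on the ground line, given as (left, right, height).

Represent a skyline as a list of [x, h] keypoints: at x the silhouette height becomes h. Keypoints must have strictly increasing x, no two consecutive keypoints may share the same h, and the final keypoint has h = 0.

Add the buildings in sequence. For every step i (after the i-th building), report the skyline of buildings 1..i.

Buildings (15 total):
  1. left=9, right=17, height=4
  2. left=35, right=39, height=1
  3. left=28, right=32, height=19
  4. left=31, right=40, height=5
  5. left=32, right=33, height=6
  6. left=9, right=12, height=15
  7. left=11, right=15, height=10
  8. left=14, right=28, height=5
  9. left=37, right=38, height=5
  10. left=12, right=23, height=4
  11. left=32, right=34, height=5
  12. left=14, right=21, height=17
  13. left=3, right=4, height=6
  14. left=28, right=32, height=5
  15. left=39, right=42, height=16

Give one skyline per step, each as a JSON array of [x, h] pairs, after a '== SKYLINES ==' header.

== SKYLINES ==
[[9,4],[17,0]]
[[9,4],[17,0],[35,1],[39,0]]
[[9,4],[17,0],[28,19],[32,0],[35,1],[39,0]]
[[9,4],[17,0],[28,19],[32,5],[40,0]]
[[9,4],[17,0],[28,19],[32,6],[33,5],[40,0]]
[[9,15],[12,4],[17,0],[28,19],[32,6],[33,5],[40,0]]
[[9,15],[12,10],[15,4],[17,0],[28,19],[32,6],[33,5],[40,0]]
[[9,15],[12,10],[15,5],[28,19],[32,6],[33,5],[40,0]]
[[9,15],[12,10],[15,5],[28,19],[32,6],[33,5],[40,0]]
[[9,15],[12,10],[15,5],[28,19],[32,6],[33,5],[40,0]]
[[9,15],[12,10],[15,5],[28,19],[32,6],[33,5],[40,0]]
[[9,15],[12,10],[14,17],[21,5],[28,19],[32,6],[33,5],[40,0]]
[[3,6],[4,0],[9,15],[12,10],[14,17],[21,5],[28,19],[32,6],[33,5],[40,0]]
[[3,6],[4,0],[9,15],[12,10],[14,17],[21,5],[28,19],[32,6],[33,5],[40,0]]
[[3,6],[4,0],[9,15],[12,10],[14,17],[21,5],[28,19],[32,6],[33,5],[39,16],[42,0]]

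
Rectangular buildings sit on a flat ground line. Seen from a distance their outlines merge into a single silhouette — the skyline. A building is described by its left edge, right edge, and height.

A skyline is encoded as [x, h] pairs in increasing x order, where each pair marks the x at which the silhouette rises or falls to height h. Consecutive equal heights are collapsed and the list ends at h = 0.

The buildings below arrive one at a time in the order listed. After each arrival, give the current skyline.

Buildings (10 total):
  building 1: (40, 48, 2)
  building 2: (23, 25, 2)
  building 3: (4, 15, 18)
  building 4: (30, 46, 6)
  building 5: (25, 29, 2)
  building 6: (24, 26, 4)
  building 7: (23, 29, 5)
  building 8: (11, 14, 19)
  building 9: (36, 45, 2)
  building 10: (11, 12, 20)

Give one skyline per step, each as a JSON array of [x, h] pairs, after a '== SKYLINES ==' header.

== SKYLINES ==
[[40,2],[48,0]]
[[23,2],[25,0],[40,2],[48,0]]
[[4,18],[15,0],[23,2],[25,0],[40,2],[48,0]]
[[4,18],[15,0],[23,2],[25,0],[30,6],[46,2],[48,0]]
[[4,18],[15,0],[23,2],[29,0],[30,6],[46,2],[48,0]]
[[4,18],[15,0],[23,2],[24,4],[26,2],[29,0],[30,6],[46,2],[48,0]]
[[4,18],[15,0],[23,5],[29,0],[30,6],[46,2],[48,0]]
[[4,18],[11,19],[14,18],[15,0],[23,5],[29,0],[30,6],[46,2],[48,0]]
[[4,18],[11,19],[14,18],[15,0],[23,5],[29,0],[30,6],[46,2],[48,0]]
[[4,18],[11,20],[12,19],[14,18],[15,0],[23,5],[29,0],[30,6],[46,2],[48,0]]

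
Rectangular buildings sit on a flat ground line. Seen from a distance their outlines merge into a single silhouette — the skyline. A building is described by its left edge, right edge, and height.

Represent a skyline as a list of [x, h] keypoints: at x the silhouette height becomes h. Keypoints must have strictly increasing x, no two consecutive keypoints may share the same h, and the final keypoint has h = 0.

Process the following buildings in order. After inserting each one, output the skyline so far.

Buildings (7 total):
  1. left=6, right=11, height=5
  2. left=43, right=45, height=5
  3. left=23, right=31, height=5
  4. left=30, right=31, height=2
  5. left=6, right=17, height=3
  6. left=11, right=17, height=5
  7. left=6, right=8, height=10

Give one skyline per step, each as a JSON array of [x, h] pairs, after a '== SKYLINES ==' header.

== SKYLINES ==
[[6,5],[11,0]]
[[6,5],[11,0],[43,5],[45,0]]
[[6,5],[11,0],[23,5],[31,0],[43,5],[45,0]]
[[6,5],[11,0],[23,5],[31,0],[43,5],[45,0]]
[[6,5],[11,3],[17,0],[23,5],[31,0],[43,5],[45,0]]
[[6,5],[17,0],[23,5],[31,0],[43,5],[45,0]]
[[6,10],[8,5],[17,0],[23,5],[31,0],[43,5],[45,0]]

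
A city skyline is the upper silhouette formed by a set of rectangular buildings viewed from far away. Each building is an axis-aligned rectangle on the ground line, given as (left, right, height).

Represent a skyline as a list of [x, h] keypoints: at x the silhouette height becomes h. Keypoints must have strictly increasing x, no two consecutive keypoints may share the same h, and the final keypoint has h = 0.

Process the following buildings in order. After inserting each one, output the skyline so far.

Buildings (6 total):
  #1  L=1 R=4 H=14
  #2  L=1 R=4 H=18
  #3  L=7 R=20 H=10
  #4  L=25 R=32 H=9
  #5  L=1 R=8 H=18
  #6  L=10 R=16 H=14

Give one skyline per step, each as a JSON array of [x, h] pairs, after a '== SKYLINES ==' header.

== SKYLINES ==
[[1,14],[4,0]]
[[1,18],[4,0]]
[[1,18],[4,0],[7,10],[20,0]]
[[1,18],[4,0],[7,10],[20,0],[25,9],[32,0]]
[[1,18],[8,10],[20,0],[25,9],[32,0]]
[[1,18],[8,10],[10,14],[16,10],[20,0],[25,9],[32,0]]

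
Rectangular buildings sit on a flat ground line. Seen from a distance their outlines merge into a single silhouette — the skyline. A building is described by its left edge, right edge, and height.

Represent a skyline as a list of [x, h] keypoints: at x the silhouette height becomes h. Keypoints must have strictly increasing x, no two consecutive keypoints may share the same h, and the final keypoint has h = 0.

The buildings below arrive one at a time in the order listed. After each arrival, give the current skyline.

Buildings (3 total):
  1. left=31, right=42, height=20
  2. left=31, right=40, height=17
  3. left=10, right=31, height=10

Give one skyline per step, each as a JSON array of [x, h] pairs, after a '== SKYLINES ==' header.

== SKYLINES ==
[[31,20],[42,0]]
[[31,20],[42,0]]
[[10,10],[31,20],[42,0]]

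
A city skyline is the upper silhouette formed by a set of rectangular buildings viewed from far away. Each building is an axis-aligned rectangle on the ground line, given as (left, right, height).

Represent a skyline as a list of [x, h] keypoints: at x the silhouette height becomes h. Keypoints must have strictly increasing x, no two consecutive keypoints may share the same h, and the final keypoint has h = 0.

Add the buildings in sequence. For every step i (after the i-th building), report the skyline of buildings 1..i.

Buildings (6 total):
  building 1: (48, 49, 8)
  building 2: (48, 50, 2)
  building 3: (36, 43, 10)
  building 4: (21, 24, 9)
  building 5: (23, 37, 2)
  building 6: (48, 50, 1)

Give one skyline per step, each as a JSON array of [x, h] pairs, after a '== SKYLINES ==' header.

== SKYLINES ==
[[48,8],[49,0]]
[[48,8],[49,2],[50,0]]
[[36,10],[43,0],[48,8],[49,2],[50,0]]
[[21,9],[24,0],[36,10],[43,0],[48,8],[49,2],[50,0]]
[[21,9],[24,2],[36,10],[43,0],[48,8],[49,2],[50,0]]
[[21,9],[24,2],[36,10],[43,0],[48,8],[49,2],[50,0]]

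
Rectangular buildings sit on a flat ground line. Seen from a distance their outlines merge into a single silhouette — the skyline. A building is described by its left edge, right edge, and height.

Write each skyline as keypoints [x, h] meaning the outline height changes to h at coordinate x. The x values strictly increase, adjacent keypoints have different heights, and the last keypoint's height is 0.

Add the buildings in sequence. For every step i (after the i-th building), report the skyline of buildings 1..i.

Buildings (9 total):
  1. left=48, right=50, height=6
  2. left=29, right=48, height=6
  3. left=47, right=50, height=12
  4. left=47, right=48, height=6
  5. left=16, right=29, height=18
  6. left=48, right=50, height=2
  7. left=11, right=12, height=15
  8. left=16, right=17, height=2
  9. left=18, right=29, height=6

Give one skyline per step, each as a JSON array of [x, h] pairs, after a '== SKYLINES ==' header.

== SKYLINES ==
[[48,6],[50,0]]
[[29,6],[50,0]]
[[29,6],[47,12],[50,0]]
[[29,6],[47,12],[50,0]]
[[16,18],[29,6],[47,12],[50,0]]
[[16,18],[29,6],[47,12],[50,0]]
[[11,15],[12,0],[16,18],[29,6],[47,12],[50,0]]
[[11,15],[12,0],[16,18],[29,6],[47,12],[50,0]]
[[11,15],[12,0],[16,18],[29,6],[47,12],[50,0]]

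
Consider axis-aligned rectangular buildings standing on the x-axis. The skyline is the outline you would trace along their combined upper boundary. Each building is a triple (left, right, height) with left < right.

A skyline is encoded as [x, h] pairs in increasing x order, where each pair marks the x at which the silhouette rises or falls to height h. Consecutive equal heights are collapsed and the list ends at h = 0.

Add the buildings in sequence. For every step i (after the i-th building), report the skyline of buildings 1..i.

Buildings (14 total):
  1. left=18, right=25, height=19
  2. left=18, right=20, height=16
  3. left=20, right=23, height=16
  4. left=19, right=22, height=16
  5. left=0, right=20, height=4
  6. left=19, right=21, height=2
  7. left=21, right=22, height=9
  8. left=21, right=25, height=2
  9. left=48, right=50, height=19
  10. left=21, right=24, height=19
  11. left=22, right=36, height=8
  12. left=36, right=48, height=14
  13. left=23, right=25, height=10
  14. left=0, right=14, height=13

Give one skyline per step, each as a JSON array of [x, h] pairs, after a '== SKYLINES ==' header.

== SKYLINES ==
[[18,19],[25,0]]
[[18,19],[25,0]]
[[18,19],[25,0]]
[[18,19],[25,0]]
[[0,4],[18,19],[25,0]]
[[0,4],[18,19],[25,0]]
[[0,4],[18,19],[25,0]]
[[0,4],[18,19],[25,0]]
[[0,4],[18,19],[25,0],[48,19],[50,0]]
[[0,4],[18,19],[25,0],[48,19],[50,0]]
[[0,4],[18,19],[25,8],[36,0],[48,19],[50,0]]
[[0,4],[18,19],[25,8],[36,14],[48,19],[50,0]]
[[0,4],[18,19],[25,8],[36,14],[48,19],[50,0]]
[[0,13],[14,4],[18,19],[25,8],[36,14],[48,19],[50,0]]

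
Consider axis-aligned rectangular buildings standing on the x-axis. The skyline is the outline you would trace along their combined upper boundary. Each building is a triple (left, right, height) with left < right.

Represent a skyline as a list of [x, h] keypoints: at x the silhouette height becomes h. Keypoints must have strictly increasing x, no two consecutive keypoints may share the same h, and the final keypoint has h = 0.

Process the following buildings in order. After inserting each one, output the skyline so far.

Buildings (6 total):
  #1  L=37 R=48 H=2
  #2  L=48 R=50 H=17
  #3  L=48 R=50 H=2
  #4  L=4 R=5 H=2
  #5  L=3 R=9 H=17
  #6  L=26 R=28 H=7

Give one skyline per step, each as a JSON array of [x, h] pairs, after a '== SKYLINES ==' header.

== SKYLINES ==
[[37,2],[48,0]]
[[37,2],[48,17],[50,0]]
[[37,2],[48,17],[50,0]]
[[4,2],[5,0],[37,2],[48,17],[50,0]]
[[3,17],[9,0],[37,2],[48,17],[50,0]]
[[3,17],[9,0],[26,7],[28,0],[37,2],[48,17],[50,0]]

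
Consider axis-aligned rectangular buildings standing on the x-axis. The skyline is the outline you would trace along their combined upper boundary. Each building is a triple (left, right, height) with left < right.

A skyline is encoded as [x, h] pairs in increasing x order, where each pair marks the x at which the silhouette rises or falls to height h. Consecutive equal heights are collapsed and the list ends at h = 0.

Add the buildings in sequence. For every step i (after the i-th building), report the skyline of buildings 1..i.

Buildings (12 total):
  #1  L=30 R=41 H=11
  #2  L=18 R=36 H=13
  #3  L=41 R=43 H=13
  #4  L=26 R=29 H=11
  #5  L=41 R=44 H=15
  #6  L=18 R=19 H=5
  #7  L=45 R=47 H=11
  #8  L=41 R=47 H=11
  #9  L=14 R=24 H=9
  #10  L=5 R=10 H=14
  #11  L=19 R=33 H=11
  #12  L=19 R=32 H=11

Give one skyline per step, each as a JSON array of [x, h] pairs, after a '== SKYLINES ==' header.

== SKYLINES ==
[[30,11],[41,0]]
[[18,13],[36,11],[41,0]]
[[18,13],[36,11],[41,13],[43,0]]
[[18,13],[36,11],[41,13],[43,0]]
[[18,13],[36,11],[41,15],[44,0]]
[[18,13],[36,11],[41,15],[44,0]]
[[18,13],[36,11],[41,15],[44,0],[45,11],[47,0]]
[[18,13],[36,11],[41,15],[44,11],[47,0]]
[[14,9],[18,13],[36,11],[41,15],[44,11],[47,0]]
[[5,14],[10,0],[14,9],[18,13],[36,11],[41,15],[44,11],[47,0]]
[[5,14],[10,0],[14,9],[18,13],[36,11],[41,15],[44,11],[47,0]]
[[5,14],[10,0],[14,9],[18,13],[36,11],[41,15],[44,11],[47,0]]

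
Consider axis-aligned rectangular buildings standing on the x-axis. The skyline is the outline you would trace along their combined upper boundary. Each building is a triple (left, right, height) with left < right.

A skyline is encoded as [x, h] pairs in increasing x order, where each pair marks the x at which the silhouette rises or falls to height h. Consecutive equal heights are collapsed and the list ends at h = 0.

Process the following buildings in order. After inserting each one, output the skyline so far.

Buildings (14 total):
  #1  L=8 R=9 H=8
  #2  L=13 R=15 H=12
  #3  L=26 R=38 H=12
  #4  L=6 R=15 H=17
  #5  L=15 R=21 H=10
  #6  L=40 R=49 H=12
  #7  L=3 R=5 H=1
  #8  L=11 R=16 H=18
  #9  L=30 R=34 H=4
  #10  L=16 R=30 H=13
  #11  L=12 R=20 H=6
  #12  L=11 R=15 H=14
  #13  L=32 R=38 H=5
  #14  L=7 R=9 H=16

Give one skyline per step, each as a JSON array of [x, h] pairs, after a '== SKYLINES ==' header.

== SKYLINES ==
[[8,8],[9,0]]
[[8,8],[9,0],[13,12],[15,0]]
[[8,8],[9,0],[13,12],[15,0],[26,12],[38,0]]
[[6,17],[15,0],[26,12],[38,0]]
[[6,17],[15,10],[21,0],[26,12],[38,0]]
[[6,17],[15,10],[21,0],[26,12],[38,0],[40,12],[49,0]]
[[3,1],[5,0],[6,17],[15,10],[21,0],[26,12],[38,0],[40,12],[49,0]]
[[3,1],[5,0],[6,17],[11,18],[16,10],[21,0],[26,12],[38,0],[40,12],[49,0]]
[[3,1],[5,0],[6,17],[11,18],[16,10],[21,0],[26,12],[38,0],[40,12],[49,0]]
[[3,1],[5,0],[6,17],[11,18],[16,13],[30,12],[38,0],[40,12],[49,0]]
[[3,1],[5,0],[6,17],[11,18],[16,13],[30,12],[38,0],[40,12],[49,0]]
[[3,1],[5,0],[6,17],[11,18],[16,13],[30,12],[38,0],[40,12],[49,0]]
[[3,1],[5,0],[6,17],[11,18],[16,13],[30,12],[38,0],[40,12],[49,0]]
[[3,1],[5,0],[6,17],[11,18],[16,13],[30,12],[38,0],[40,12],[49,0]]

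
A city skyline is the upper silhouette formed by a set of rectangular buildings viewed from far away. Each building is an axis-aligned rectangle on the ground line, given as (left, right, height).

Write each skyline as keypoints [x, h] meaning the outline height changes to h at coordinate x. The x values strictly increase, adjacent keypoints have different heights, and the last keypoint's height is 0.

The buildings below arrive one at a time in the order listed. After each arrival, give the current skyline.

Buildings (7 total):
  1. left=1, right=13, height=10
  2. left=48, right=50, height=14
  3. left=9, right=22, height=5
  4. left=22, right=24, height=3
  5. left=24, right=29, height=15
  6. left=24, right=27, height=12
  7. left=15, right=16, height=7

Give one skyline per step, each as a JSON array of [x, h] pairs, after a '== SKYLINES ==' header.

== SKYLINES ==
[[1,10],[13,0]]
[[1,10],[13,0],[48,14],[50,0]]
[[1,10],[13,5],[22,0],[48,14],[50,0]]
[[1,10],[13,5],[22,3],[24,0],[48,14],[50,0]]
[[1,10],[13,5],[22,3],[24,15],[29,0],[48,14],[50,0]]
[[1,10],[13,5],[22,3],[24,15],[29,0],[48,14],[50,0]]
[[1,10],[13,5],[15,7],[16,5],[22,3],[24,15],[29,0],[48,14],[50,0]]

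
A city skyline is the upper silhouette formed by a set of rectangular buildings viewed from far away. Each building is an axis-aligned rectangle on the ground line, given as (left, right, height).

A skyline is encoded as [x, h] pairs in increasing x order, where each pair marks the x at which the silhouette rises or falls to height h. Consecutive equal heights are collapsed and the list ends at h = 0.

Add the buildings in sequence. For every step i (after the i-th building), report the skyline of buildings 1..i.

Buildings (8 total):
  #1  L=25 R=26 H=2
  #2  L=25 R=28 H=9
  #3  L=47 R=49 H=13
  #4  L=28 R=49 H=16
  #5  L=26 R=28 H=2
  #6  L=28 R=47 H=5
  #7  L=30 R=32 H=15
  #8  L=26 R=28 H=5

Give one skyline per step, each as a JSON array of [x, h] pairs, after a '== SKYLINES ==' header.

== SKYLINES ==
[[25,2],[26,0]]
[[25,9],[28,0]]
[[25,9],[28,0],[47,13],[49,0]]
[[25,9],[28,16],[49,0]]
[[25,9],[28,16],[49,0]]
[[25,9],[28,16],[49,0]]
[[25,9],[28,16],[49,0]]
[[25,9],[28,16],[49,0]]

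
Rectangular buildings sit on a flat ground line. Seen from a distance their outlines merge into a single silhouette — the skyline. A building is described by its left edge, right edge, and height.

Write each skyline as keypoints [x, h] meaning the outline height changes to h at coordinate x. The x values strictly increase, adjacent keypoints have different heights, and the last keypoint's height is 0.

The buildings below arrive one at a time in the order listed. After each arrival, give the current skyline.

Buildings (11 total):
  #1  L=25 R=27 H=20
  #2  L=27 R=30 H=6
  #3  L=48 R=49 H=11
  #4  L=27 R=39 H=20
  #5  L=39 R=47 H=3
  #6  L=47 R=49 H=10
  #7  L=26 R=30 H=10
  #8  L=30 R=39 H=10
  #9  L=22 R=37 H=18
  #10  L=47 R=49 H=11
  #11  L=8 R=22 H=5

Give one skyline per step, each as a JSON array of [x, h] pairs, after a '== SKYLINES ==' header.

== SKYLINES ==
[[25,20],[27,0]]
[[25,20],[27,6],[30,0]]
[[25,20],[27,6],[30,0],[48,11],[49,0]]
[[25,20],[39,0],[48,11],[49,0]]
[[25,20],[39,3],[47,0],[48,11],[49,0]]
[[25,20],[39,3],[47,10],[48,11],[49,0]]
[[25,20],[39,3],[47,10],[48,11],[49,0]]
[[25,20],[39,3],[47,10],[48,11],[49,0]]
[[22,18],[25,20],[39,3],[47,10],[48,11],[49,0]]
[[22,18],[25,20],[39,3],[47,11],[49,0]]
[[8,5],[22,18],[25,20],[39,3],[47,11],[49,0]]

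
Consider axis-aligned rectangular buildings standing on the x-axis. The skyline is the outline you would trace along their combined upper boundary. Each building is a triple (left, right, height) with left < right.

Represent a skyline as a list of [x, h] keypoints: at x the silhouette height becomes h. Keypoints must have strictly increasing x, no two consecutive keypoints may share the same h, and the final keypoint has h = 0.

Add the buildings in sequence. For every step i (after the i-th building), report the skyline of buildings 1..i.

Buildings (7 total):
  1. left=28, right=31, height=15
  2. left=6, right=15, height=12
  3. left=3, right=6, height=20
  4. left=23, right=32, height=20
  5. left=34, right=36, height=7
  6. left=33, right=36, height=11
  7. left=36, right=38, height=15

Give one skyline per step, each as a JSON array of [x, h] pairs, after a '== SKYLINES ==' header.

== SKYLINES ==
[[28,15],[31,0]]
[[6,12],[15,0],[28,15],[31,0]]
[[3,20],[6,12],[15,0],[28,15],[31,0]]
[[3,20],[6,12],[15,0],[23,20],[32,0]]
[[3,20],[6,12],[15,0],[23,20],[32,0],[34,7],[36,0]]
[[3,20],[6,12],[15,0],[23,20],[32,0],[33,11],[36,0]]
[[3,20],[6,12],[15,0],[23,20],[32,0],[33,11],[36,15],[38,0]]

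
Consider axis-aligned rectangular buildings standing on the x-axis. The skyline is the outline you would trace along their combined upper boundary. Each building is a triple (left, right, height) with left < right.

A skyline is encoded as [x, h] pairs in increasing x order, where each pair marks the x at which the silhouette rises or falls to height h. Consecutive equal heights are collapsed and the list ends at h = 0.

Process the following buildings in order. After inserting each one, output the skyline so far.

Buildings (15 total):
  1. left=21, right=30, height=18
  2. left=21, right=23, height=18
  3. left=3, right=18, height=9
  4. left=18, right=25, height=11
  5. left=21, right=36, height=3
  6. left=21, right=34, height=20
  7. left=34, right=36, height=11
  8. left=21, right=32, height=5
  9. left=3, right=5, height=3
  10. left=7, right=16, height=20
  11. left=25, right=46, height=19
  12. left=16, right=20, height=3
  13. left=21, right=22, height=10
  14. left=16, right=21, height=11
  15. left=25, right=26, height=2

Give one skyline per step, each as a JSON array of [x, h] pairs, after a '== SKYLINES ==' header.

== SKYLINES ==
[[21,18],[30,0]]
[[21,18],[30,0]]
[[3,9],[18,0],[21,18],[30,0]]
[[3,9],[18,11],[21,18],[30,0]]
[[3,9],[18,11],[21,18],[30,3],[36,0]]
[[3,9],[18,11],[21,20],[34,3],[36,0]]
[[3,9],[18,11],[21,20],[34,11],[36,0]]
[[3,9],[18,11],[21,20],[34,11],[36,0]]
[[3,9],[18,11],[21,20],[34,11],[36,0]]
[[3,9],[7,20],[16,9],[18,11],[21,20],[34,11],[36,0]]
[[3,9],[7,20],[16,9],[18,11],[21,20],[34,19],[46,0]]
[[3,9],[7,20],[16,9],[18,11],[21,20],[34,19],[46,0]]
[[3,9],[7,20],[16,9],[18,11],[21,20],[34,19],[46,0]]
[[3,9],[7,20],[16,11],[21,20],[34,19],[46,0]]
[[3,9],[7,20],[16,11],[21,20],[34,19],[46,0]]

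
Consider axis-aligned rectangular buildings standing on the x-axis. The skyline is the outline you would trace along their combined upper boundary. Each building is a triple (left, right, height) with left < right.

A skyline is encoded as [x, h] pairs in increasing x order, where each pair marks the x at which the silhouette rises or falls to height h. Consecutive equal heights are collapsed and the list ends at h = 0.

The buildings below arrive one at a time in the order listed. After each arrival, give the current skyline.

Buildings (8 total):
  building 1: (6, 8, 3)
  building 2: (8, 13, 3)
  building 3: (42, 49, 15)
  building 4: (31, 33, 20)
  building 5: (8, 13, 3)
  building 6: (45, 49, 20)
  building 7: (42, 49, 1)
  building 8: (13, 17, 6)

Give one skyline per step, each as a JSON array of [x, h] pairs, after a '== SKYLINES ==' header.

== SKYLINES ==
[[6,3],[8,0]]
[[6,3],[13,0]]
[[6,3],[13,0],[42,15],[49,0]]
[[6,3],[13,0],[31,20],[33,0],[42,15],[49,0]]
[[6,3],[13,0],[31,20],[33,0],[42,15],[49,0]]
[[6,3],[13,0],[31,20],[33,0],[42,15],[45,20],[49,0]]
[[6,3],[13,0],[31,20],[33,0],[42,15],[45,20],[49,0]]
[[6,3],[13,6],[17,0],[31,20],[33,0],[42,15],[45,20],[49,0]]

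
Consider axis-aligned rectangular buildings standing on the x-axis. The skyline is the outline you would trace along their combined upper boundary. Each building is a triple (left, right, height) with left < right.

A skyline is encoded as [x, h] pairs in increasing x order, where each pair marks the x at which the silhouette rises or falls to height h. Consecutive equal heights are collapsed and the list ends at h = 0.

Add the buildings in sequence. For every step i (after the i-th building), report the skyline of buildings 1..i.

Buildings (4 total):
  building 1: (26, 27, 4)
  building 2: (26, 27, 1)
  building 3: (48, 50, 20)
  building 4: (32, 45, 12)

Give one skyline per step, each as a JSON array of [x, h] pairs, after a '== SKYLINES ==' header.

== SKYLINES ==
[[26,4],[27,0]]
[[26,4],[27,0]]
[[26,4],[27,0],[48,20],[50,0]]
[[26,4],[27,0],[32,12],[45,0],[48,20],[50,0]]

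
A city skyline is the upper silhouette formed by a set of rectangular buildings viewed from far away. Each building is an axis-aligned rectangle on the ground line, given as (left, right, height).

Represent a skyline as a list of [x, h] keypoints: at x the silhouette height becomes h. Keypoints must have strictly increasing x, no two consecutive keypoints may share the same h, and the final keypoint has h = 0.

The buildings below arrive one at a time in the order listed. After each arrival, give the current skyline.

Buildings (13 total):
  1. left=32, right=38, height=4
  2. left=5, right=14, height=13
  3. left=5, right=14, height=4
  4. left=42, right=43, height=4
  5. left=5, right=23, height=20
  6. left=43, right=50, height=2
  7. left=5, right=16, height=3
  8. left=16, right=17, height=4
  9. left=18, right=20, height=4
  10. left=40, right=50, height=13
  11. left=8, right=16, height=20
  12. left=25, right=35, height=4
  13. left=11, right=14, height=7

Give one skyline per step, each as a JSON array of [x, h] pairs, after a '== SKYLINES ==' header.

== SKYLINES ==
[[32,4],[38,0]]
[[5,13],[14,0],[32,4],[38,0]]
[[5,13],[14,0],[32,4],[38,0]]
[[5,13],[14,0],[32,4],[38,0],[42,4],[43,0]]
[[5,20],[23,0],[32,4],[38,0],[42,4],[43,0]]
[[5,20],[23,0],[32,4],[38,0],[42,4],[43,2],[50,0]]
[[5,20],[23,0],[32,4],[38,0],[42,4],[43,2],[50,0]]
[[5,20],[23,0],[32,4],[38,0],[42,4],[43,2],[50,0]]
[[5,20],[23,0],[32,4],[38,0],[42,4],[43,2],[50,0]]
[[5,20],[23,0],[32,4],[38,0],[40,13],[50,0]]
[[5,20],[23,0],[32,4],[38,0],[40,13],[50,0]]
[[5,20],[23,0],[25,4],[38,0],[40,13],[50,0]]
[[5,20],[23,0],[25,4],[38,0],[40,13],[50,0]]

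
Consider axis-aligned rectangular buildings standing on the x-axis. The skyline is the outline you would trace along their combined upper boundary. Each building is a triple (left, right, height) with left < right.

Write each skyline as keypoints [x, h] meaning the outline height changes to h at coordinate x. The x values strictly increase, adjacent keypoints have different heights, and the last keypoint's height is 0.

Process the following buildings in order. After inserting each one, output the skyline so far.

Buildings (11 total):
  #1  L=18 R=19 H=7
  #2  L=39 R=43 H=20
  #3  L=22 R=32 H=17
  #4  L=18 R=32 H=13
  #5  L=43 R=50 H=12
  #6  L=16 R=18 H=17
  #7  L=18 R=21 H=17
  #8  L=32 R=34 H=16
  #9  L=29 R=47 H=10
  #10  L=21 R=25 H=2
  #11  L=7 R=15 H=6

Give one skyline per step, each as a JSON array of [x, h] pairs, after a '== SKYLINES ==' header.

== SKYLINES ==
[[18,7],[19,0]]
[[18,7],[19,0],[39,20],[43,0]]
[[18,7],[19,0],[22,17],[32,0],[39,20],[43,0]]
[[18,13],[22,17],[32,0],[39,20],[43,0]]
[[18,13],[22,17],[32,0],[39,20],[43,12],[50,0]]
[[16,17],[18,13],[22,17],[32,0],[39,20],[43,12],[50,0]]
[[16,17],[21,13],[22,17],[32,0],[39,20],[43,12],[50,0]]
[[16,17],[21,13],[22,17],[32,16],[34,0],[39,20],[43,12],[50,0]]
[[16,17],[21,13],[22,17],[32,16],[34,10],[39,20],[43,12],[50,0]]
[[16,17],[21,13],[22,17],[32,16],[34,10],[39,20],[43,12],[50,0]]
[[7,6],[15,0],[16,17],[21,13],[22,17],[32,16],[34,10],[39,20],[43,12],[50,0]]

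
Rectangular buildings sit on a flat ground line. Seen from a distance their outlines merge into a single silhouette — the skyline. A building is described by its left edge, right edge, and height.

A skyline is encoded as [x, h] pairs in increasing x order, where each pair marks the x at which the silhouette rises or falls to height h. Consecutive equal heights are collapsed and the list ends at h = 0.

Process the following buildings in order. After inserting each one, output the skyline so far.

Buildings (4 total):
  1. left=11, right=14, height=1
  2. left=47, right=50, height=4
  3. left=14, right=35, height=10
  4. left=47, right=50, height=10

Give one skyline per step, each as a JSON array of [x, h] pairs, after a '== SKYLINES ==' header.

== SKYLINES ==
[[11,1],[14,0]]
[[11,1],[14,0],[47,4],[50,0]]
[[11,1],[14,10],[35,0],[47,4],[50,0]]
[[11,1],[14,10],[35,0],[47,10],[50,0]]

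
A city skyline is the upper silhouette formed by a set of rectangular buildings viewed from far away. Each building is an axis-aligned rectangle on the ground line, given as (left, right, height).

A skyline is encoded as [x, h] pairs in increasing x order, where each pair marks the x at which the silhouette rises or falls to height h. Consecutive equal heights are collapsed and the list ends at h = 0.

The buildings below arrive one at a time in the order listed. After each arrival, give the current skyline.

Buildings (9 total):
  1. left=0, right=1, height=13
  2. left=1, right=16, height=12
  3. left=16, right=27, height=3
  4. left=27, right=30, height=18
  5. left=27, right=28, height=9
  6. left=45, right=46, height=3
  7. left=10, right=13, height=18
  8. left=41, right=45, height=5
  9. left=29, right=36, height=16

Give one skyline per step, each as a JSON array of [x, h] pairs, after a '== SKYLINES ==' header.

== SKYLINES ==
[[0,13],[1,0]]
[[0,13],[1,12],[16,0]]
[[0,13],[1,12],[16,3],[27,0]]
[[0,13],[1,12],[16,3],[27,18],[30,0]]
[[0,13],[1,12],[16,3],[27,18],[30,0]]
[[0,13],[1,12],[16,3],[27,18],[30,0],[45,3],[46,0]]
[[0,13],[1,12],[10,18],[13,12],[16,3],[27,18],[30,0],[45,3],[46,0]]
[[0,13],[1,12],[10,18],[13,12],[16,3],[27,18],[30,0],[41,5],[45,3],[46,0]]
[[0,13],[1,12],[10,18],[13,12],[16,3],[27,18],[30,16],[36,0],[41,5],[45,3],[46,0]]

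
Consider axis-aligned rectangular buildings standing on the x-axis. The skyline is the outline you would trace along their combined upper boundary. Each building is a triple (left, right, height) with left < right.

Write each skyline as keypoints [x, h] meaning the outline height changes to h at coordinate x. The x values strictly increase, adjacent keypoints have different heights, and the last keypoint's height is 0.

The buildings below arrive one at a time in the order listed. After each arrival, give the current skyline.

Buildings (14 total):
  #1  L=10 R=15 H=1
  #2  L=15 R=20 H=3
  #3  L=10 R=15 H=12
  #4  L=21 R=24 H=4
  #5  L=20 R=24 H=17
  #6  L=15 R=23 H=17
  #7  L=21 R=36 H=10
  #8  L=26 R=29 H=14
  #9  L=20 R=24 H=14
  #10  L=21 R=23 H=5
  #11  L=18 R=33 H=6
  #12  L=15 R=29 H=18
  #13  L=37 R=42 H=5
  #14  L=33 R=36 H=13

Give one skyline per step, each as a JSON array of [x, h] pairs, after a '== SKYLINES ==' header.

== SKYLINES ==
[[10,1],[15,0]]
[[10,1],[15,3],[20,0]]
[[10,12],[15,3],[20,0]]
[[10,12],[15,3],[20,0],[21,4],[24,0]]
[[10,12],[15,3],[20,17],[24,0]]
[[10,12],[15,17],[24,0]]
[[10,12],[15,17],[24,10],[36,0]]
[[10,12],[15,17],[24,10],[26,14],[29,10],[36,0]]
[[10,12],[15,17],[24,10],[26,14],[29,10],[36,0]]
[[10,12],[15,17],[24,10],[26,14],[29,10],[36,0]]
[[10,12],[15,17],[24,10],[26,14],[29,10],[36,0]]
[[10,12],[15,18],[29,10],[36,0]]
[[10,12],[15,18],[29,10],[36,0],[37,5],[42,0]]
[[10,12],[15,18],[29,10],[33,13],[36,0],[37,5],[42,0]]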